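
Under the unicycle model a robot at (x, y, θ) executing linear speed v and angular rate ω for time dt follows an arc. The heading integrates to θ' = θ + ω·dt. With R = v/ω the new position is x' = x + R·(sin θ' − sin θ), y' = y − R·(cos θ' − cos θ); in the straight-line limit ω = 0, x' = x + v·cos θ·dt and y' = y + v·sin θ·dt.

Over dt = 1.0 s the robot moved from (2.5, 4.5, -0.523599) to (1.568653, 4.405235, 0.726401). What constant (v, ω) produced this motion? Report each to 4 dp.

v = -1.0000, ω = 1.2500

Δθ = 0.726401 − -0.523599 = 1.250000
ω = Δθ/dt = 1.250000/1.0 = 1.2500
R = Δx/(sin θ' − sin θ) = -0.8000
v = R·ω = -0.8000·1.2500 = -1.0000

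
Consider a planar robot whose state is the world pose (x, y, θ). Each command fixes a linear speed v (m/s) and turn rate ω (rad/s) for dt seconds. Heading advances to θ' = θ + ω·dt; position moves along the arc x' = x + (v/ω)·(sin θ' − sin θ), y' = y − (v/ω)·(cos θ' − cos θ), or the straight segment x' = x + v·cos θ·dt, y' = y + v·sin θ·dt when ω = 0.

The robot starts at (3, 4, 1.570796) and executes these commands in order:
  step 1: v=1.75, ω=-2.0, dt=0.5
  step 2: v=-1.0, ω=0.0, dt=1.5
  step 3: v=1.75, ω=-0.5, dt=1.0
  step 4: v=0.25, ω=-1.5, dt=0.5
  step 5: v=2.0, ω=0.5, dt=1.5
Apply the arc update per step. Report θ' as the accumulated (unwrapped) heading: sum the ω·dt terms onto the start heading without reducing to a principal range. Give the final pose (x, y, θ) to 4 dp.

step 1: θ'=0.5708 (R=-0.8750) → pose (3.4022, 4.7363, 0.5708)
step 2: θ'=0.5708 (straight) → pose (2.1400, 3.9258, 0.5708)
step 3: θ'=0.0708 (R=-3.5000) → pose (3.7835, 4.4719, 0.0708)
step 4: θ'=-0.6792 (R=-0.1667) → pose (3.9000, 4.4353, -0.6792)
step 5: θ'=0.0708 (R=4.0000) → pose (6.6956, 3.5577, 0.0708)

(6.6956, 3.5577, 0.0708)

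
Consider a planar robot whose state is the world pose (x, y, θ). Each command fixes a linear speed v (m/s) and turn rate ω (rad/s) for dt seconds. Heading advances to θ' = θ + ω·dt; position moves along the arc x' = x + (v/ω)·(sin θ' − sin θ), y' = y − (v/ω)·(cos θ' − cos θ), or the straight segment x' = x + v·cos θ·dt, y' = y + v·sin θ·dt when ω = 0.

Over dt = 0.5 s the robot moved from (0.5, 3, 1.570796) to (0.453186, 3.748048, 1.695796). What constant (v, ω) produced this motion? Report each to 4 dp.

Δθ = 1.695796 − 1.570796 = 0.125000
ω = Δθ/dt = 0.125000/0.5 = 0.2500
R = −Δy/(cos θ' − cos θ) = 6.0000
v = R·ω = 6.0000·0.2500 = 1.5000

v = 1.5000, ω = 0.2500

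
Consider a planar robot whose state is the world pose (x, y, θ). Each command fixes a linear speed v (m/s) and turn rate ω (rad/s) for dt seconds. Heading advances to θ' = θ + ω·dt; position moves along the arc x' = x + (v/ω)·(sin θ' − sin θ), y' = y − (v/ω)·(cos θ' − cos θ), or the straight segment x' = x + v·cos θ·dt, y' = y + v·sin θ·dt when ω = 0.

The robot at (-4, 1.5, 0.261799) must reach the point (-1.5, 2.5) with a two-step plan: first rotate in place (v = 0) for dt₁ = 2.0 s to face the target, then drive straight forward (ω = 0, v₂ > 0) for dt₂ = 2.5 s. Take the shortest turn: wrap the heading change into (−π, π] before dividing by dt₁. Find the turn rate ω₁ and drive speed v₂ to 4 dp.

ω₁ = 0.0594, v₂ = 1.0770

heading to target = atan2(2.5−1.5, -1.5−-4) = 0.3805
Δθ = wrap(0.3805 − 0.2618) = 0.1187; ω₁ = Δθ/dt₁ = 0.0594
distance = √((-1.5−-4)² + (2.5−1.5)²) = 2.6926; v₂ = distance/dt₂ = 1.0770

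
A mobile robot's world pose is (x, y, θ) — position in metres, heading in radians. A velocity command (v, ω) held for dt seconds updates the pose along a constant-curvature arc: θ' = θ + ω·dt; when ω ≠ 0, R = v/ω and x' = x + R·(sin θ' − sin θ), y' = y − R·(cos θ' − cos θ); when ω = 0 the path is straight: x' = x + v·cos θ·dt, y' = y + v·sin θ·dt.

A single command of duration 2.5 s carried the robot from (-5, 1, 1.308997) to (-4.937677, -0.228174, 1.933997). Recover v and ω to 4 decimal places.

v = -0.5000, ω = 0.2500

Δθ = 1.933997 − 1.308997 = 0.625000
ω = Δθ/dt = 0.625000/2.5 = 0.2500
R = −Δy/(cos θ' − cos θ) = -2.0000
v = R·ω = -2.0000·0.2500 = -0.5000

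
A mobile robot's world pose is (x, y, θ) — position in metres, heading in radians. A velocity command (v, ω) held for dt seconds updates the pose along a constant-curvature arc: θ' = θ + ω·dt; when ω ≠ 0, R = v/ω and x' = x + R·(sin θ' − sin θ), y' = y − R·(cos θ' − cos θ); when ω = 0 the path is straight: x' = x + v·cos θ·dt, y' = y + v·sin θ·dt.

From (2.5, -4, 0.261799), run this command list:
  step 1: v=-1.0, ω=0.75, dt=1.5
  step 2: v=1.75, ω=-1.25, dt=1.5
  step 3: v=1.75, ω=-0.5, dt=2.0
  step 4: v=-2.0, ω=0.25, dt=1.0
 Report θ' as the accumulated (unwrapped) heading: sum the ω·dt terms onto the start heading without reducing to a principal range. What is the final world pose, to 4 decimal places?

step 1: θ'=1.3868 (R=-1.3333) → pose (1.5343, -5.0440, 1.3868)
step 2: θ'=-0.4882 (R=-1.4000) → pose (3.5673, -4.0636, -0.4882)
step 3: θ'=-1.4882 (R=-3.5000) → pose (5.4137, -6.8660, -1.4882)
step 4: θ'=-1.2382 (R=-8.0000) → pose (5.0026, -4.9141, -1.2382)

(5.0026, -4.9141, -1.2382)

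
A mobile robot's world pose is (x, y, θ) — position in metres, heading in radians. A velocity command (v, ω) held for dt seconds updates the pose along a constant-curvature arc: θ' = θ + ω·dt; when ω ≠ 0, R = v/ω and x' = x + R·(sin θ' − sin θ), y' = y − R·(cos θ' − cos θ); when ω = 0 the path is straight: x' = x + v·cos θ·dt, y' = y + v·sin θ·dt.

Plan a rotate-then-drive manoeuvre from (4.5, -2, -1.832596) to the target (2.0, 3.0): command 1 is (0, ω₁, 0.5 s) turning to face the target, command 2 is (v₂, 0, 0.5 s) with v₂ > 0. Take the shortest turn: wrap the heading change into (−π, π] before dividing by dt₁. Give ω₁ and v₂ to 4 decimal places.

ω₁ = -4.8323, v₂ = 11.1803

heading to target = atan2(3−-2, 2−4.5) = 2.0344
Δθ = wrap(2.0344 − -1.8326) = -2.4161; ω₁ = Δθ/dt₁ = -4.8323
distance = √((2−4.5)² + (3−-2)²) = 5.5902; v₂ = distance/dt₂ = 11.1803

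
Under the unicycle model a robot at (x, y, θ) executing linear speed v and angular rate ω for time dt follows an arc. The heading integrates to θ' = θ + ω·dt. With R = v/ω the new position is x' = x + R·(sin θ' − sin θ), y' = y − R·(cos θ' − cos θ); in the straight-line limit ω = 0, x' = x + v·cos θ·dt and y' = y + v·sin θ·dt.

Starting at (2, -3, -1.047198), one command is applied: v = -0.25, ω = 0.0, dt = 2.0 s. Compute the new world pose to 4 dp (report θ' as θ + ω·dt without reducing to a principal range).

θ' = -1.0472 + 0.0·2.0 = -1.0472
ω = 0 → straight: x' = 2 + -0.25·cos(-1.0472)·2.0 = 1.7500
y' = -3 + -0.25·sin(-1.0472)·2.0 = -2.5670

(1.7500, -2.5670, -1.0472)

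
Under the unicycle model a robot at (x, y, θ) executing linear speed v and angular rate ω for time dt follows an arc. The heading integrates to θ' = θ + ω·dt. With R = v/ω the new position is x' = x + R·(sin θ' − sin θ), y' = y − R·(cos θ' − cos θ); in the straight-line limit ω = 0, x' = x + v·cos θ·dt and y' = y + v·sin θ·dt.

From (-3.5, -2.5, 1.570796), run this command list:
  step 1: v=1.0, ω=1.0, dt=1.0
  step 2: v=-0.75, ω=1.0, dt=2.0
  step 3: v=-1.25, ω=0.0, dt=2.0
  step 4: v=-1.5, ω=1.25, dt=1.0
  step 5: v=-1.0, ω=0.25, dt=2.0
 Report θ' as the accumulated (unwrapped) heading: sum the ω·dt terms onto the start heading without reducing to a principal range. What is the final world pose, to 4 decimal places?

(-5.0466, 3.0023, 6.3208)

step 1: θ'=2.5708 (R=1.0000) → pose (-3.9597, -1.6585, 2.5708)
step 2: θ'=4.5708 (R=-0.7500) → pose (-2.8120, -1.1333, 4.5708)
step 3: θ'=4.5708 (straight) → pose (-2.4592, 1.3417, 4.5708)
step 4: θ'=5.8208 (R=-1.2000) → pose (-3.1119, 2.5850, 5.8208)
step 5: θ'=6.3208 (R=-4.0000) → pose (-5.0466, 3.0023, 6.3208)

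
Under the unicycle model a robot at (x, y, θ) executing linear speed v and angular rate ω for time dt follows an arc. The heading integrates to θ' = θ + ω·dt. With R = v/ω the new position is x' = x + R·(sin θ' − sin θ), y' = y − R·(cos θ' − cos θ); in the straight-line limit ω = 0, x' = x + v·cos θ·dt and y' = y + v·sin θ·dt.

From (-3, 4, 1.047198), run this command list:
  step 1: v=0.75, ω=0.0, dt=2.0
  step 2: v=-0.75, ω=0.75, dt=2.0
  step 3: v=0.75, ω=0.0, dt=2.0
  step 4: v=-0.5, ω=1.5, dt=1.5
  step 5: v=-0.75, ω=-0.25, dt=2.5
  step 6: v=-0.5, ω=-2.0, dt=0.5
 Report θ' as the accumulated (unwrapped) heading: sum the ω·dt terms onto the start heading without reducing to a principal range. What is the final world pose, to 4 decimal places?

(-2.0448, 7.0333, 3.1722)

step 1: θ'=1.0472 (straight) → pose (-2.2500, 5.2990, 1.0472)
step 2: θ'=2.5472 (R=-1.0000) → pose (-1.9440, 3.9706, 2.5472)
step 3: θ'=2.5472 (straight) → pose (-3.1867, 4.8106, 2.5472)
step 4: θ'=4.7972 (R=-0.3333) → pose (-2.6679, 5.1150, 4.7972)
step 5: θ'=4.1722 (R=3.0000) → pose (-2.2515, 6.9120, 4.1722)
step 6: θ'=3.1722 (R=0.2500) → pose (-2.0448, 7.0333, 3.1722)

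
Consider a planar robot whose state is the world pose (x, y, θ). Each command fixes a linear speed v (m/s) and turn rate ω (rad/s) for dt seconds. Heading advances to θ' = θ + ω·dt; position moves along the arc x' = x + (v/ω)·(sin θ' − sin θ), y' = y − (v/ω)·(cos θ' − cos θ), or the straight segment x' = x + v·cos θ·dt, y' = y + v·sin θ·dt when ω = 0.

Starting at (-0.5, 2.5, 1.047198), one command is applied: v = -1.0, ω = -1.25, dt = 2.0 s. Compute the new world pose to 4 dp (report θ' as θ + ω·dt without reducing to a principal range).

(-1.9873, 2.8058, -1.4528)

θ' = 1.0472 + -1.25·2.0 = -1.4528
R = v/ω = -1.0/-1.25 = 0.8000
x' = -0.5 + 0.8000·(sin -1.4528 − sin 1.0472) = -1.9873
y' = 2.5 − 0.8000·(cos -1.4528 − cos 1.0472) = 2.8058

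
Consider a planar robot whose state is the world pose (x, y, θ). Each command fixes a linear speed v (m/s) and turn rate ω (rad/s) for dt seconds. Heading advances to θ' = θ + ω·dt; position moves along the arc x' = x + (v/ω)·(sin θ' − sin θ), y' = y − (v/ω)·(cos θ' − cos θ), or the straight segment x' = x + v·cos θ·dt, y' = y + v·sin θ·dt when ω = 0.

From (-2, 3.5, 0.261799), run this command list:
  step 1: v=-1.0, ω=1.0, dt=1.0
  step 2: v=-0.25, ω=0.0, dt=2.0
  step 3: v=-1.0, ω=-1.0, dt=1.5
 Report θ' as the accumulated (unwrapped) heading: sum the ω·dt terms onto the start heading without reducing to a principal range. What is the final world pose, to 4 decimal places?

step 1: θ'=1.2618 (R=-1.0000) → pose (-2.6938, 2.8382, 1.2618)
step 2: θ'=1.2618 (straight) → pose (-2.8459, 2.3619, 1.2618)
step 3: θ'=-0.2382 (R=1.0000) → pose (-4.0345, 1.6942, -0.2382)

(-4.0345, 1.6942, -0.2382)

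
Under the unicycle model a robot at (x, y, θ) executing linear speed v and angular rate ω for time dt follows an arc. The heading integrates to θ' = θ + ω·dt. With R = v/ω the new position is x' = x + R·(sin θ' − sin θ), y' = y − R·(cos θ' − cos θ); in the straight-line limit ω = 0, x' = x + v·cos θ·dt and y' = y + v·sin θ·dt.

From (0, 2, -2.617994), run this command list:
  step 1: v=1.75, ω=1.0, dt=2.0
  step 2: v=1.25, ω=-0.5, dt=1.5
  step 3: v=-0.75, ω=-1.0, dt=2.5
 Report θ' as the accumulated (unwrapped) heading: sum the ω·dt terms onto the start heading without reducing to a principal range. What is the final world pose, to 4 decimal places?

(2.0941, -1.7642, -3.8680)

step 1: θ'=-0.6180 (R=1.7500) → pose (-0.1390, -0.9419, -0.6180)
step 2: θ'=-1.3680 (R=-2.5000) → pose (0.8613, -2.4759, -1.3680)
step 3: θ'=-3.8680 (R=0.7500) → pose (2.0941, -1.7642, -3.8680)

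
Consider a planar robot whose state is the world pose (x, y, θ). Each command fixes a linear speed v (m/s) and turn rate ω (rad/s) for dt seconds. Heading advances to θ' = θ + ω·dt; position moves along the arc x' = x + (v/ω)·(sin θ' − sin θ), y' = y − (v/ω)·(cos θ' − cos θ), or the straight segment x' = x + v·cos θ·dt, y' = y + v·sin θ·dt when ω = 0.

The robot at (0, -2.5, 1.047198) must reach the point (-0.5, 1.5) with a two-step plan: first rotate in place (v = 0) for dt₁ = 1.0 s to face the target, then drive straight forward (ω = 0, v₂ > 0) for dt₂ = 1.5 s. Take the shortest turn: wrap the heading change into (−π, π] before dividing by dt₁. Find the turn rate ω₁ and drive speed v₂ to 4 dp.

ω₁ = 0.6480, v₂ = 2.6874

heading to target = atan2(1.5−-2.5, -0.5−0) = 1.6952
Δθ = wrap(1.6952 − 1.0472) = 0.6480; ω₁ = Δθ/dt₁ = 0.6480
distance = √((-0.5−0)² + (1.5−-2.5)²) = 4.0311; v₂ = distance/dt₂ = 2.6874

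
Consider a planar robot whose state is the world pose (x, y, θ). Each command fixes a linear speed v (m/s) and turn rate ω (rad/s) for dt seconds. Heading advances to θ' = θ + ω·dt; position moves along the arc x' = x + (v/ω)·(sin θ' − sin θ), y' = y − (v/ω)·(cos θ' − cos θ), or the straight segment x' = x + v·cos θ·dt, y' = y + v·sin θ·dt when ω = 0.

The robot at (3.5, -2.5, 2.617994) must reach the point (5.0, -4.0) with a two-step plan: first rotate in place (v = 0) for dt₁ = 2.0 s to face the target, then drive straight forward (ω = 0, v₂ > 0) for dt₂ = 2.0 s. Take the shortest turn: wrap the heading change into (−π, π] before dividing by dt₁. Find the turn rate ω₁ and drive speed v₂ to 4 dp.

heading to target = atan2(-4−-2.5, 5−3.5) = -0.7854
Δθ = wrap(-0.7854 − 2.6180) = 2.8798; ω₁ = Δθ/dt₁ = 1.4399
distance = √((5−3.5)² + (-4−-2.5)²) = 2.1213; v₂ = distance/dt₂ = 1.0607

ω₁ = 1.4399, v₂ = 1.0607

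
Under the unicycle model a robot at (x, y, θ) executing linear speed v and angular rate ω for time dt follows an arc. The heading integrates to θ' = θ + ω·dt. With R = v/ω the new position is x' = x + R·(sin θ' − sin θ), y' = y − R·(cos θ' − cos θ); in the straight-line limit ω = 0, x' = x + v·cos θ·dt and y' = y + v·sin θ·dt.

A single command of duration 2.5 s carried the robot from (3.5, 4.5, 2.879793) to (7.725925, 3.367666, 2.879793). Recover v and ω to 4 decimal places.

Δθ = 2.879793 − 2.879793 = 0.000000
ω = Δθ/dt = 0.000000/2.5 = 0.0000
ω = 0 → v = (Δx·cos θ + Δy·sin θ)/dt = -1.7500

v = -1.7500, ω = 0.0000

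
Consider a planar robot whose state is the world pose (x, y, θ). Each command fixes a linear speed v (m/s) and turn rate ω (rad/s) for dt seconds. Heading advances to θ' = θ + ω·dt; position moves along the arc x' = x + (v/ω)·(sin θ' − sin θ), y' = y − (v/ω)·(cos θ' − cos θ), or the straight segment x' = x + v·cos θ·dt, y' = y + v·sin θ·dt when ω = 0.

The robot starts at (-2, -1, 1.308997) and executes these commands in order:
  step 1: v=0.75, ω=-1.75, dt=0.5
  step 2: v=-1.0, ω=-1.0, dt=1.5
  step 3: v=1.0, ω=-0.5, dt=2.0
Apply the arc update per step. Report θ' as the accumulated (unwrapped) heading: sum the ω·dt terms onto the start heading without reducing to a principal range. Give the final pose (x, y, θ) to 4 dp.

step 1: θ'=0.4340 (R=-0.4286) → pose (-1.7662, -0.7221, 0.4340)
step 2: θ'=-1.0660 (R=1.0000) → pose (-3.0620, -0.2984, -1.0660)
step 3: θ'=-2.0660 (R=-2.0000) → pose (-3.0528, -2.2161, -2.0660)

(-3.0528, -2.2161, -2.0660)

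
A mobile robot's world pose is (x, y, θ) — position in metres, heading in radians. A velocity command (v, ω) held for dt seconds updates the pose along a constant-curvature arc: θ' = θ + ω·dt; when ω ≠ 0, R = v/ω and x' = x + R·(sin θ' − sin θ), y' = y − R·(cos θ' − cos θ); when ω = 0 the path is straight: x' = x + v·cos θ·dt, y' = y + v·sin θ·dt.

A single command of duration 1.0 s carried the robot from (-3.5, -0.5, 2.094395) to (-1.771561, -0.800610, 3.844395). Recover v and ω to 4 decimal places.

v = -2.0000, ω = 1.7500

Δθ = 3.844395 − 2.094395 = 1.750000
ω = Δθ/dt = 1.750000/1.0 = 1.7500
R = Δx/(sin θ' − sin θ) = -1.1429
v = R·ω = -1.1429·1.7500 = -2.0000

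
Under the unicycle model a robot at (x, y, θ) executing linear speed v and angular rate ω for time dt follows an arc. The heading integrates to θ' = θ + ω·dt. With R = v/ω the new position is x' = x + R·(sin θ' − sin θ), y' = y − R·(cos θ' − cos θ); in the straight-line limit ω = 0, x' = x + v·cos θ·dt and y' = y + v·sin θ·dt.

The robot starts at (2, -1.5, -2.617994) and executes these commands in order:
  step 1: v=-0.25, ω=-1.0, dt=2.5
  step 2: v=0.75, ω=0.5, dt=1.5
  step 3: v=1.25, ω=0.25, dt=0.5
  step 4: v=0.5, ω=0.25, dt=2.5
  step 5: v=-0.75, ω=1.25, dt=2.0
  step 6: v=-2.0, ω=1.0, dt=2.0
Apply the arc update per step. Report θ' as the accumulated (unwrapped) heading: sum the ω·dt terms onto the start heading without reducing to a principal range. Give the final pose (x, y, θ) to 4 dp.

(-1.2532, 1.9213, 0.8820)

step 1: θ'=-5.1180 (R=0.2500) → pose (2.3547, -1.8152, -5.1180)
step 2: θ'=-4.3680 (R=1.5000) → pose (2.3883, -0.7168, -4.3680)
step 3: θ'=-4.2430 (R=5.0000) → pose (2.1412, -0.1432, -4.2430)
step 4: θ'=-3.6180 (R=2.0000) → pose (1.2746, 0.7294, -3.6180)
step 5: θ'=-1.1180 (R=-0.6000) → pose (2.0893, 1.5250, -1.1180)
step 6: θ'=0.8820 (R=-2.0000) → pose (-1.2532, 1.9213, 0.8820)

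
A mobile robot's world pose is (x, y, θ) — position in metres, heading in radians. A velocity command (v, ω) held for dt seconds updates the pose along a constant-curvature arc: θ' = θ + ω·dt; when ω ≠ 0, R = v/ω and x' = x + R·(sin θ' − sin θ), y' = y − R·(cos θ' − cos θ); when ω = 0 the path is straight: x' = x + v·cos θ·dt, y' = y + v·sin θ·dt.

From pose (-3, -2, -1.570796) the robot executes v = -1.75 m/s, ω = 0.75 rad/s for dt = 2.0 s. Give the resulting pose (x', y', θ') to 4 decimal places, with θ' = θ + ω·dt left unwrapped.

(-5.1683, 0.3275, -0.0708)

θ' = -1.5708 + 0.75·2.0 = -0.0708
R = v/ω = -1.75/0.75 = -2.3333
x' = -3 + -2.3333·(sin -0.0708 − sin -1.5708) = -5.1683
y' = -2 − -2.3333·(cos -0.0708 − cos -1.5708) = 0.3275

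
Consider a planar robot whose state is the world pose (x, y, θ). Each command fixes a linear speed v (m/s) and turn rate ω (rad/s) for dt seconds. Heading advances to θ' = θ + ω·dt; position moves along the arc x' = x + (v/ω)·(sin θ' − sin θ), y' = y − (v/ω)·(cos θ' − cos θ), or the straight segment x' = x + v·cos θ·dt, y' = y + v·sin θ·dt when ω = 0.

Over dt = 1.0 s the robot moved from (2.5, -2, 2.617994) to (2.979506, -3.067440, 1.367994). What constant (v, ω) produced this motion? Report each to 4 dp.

Δθ = 1.367994 − 2.617994 = -1.250000
ω = Δθ/dt = -1.250000/1.0 = -1.2500
R = −Δy/(cos θ' − cos θ) = 1.0000
v = R·ω = 1.0000·-1.2500 = -1.2500

v = -1.2500, ω = -1.2500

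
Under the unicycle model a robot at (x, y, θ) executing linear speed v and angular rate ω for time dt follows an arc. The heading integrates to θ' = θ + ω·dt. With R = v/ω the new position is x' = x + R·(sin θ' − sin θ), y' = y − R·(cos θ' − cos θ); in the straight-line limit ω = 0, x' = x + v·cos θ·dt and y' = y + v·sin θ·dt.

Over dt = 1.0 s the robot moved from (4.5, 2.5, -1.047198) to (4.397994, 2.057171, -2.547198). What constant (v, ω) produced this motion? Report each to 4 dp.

Δθ = -2.547198 − -1.047198 = -1.500000
ω = Δθ/dt = -1.500000/1.0 = -1.5000
R = −Δy/(cos θ' − cos θ) = -0.3333
v = R·ω = -0.3333·-1.5000 = 0.5000

v = 0.5000, ω = -1.5000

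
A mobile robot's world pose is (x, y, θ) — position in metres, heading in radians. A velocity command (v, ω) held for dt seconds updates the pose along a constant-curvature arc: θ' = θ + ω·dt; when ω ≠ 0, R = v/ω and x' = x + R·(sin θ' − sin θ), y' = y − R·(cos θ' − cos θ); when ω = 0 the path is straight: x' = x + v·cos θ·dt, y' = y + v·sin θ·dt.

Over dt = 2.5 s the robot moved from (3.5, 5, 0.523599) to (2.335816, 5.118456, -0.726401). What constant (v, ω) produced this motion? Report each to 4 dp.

Δθ = -0.726401 − 0.523599 = -1.250000
ω = Δθ/dt = -1.250000/2.5 = -0.5000
R = Δx/(sin θ' − sin θ) = 1.0000
v = R·ω = 1.0000·-0.5000 = -0.5000

v = -0.5000, ω = -0.5000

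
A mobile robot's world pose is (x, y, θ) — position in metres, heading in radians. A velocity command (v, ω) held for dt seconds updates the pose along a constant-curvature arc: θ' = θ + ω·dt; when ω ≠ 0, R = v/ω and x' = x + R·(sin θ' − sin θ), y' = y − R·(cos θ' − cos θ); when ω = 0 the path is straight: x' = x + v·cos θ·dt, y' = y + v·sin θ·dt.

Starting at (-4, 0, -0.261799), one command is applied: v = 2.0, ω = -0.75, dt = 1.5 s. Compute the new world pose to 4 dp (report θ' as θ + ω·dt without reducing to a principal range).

(-2.0685, -2.0879, -1.3868)

θ' = -0.2618 + -0.75·1.5 = -1.3868
R = v/ω = 2.0/-0.75 = -2.6667
x' = -4 + -2.6667·(sin -1.3868 − sin -0.2618) = -2.0685
y' = 0 − -2.6667·(cos -1.3868 − cos -0.2618) = -2.0879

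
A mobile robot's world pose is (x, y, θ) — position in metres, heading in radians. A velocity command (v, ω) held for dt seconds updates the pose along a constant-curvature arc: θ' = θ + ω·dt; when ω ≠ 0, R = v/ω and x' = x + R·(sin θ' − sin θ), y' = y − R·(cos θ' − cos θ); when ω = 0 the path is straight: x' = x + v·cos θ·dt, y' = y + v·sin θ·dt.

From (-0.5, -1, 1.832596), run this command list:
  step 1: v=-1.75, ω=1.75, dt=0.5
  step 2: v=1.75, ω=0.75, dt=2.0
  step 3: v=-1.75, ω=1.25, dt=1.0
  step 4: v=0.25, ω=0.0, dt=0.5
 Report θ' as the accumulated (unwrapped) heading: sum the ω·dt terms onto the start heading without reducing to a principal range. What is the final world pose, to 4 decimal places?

step 1: θ'=2.7076 (R=-1.0000) → pose (0.0454, -1.6485, 2.7076)
step 2: θ'=4.2076 (R=2.3333) → pose (-2.9780, -2.6370, 4.2076)
step 3: θ'=5.4576 (R=-1.4000) → pose (-3.1745, -1.0106, 5.4576)
step 4: θ'=5.4576 (straight) → pose (-3.0897, -1.1024, 5.4576)

(-3.0897, -1.1024, 5.4576)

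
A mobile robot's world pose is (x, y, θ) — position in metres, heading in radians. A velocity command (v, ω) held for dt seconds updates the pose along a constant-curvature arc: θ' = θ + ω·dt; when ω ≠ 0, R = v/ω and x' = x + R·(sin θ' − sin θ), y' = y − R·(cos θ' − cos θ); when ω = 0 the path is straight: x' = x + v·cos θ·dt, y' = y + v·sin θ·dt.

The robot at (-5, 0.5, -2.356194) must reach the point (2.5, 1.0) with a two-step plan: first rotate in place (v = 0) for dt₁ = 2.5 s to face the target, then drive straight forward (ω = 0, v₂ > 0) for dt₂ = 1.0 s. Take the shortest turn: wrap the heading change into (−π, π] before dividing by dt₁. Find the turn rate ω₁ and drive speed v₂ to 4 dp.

heading to target = atan2(1−0.5, 2.5−-5) = 0.0666
Δθ = wrap(0.0666 − -2.3562) = 2.4228; ω₁ = Δθ/dt₁ = 0.9691
distance = √((2.5−-5)² + (1−0.5)²) = 7.5166; v₂ = distance/dt₂ = 7.5166

ω₁ = 0.9691, v₂ = 7.5166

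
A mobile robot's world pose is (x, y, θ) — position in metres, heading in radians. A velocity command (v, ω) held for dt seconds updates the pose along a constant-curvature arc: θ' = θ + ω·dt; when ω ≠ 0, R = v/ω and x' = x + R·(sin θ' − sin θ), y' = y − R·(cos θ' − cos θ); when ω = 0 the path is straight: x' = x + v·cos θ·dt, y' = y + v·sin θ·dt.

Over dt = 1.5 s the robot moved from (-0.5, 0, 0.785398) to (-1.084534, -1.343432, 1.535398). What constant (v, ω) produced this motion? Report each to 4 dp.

Δθ = 1.535398 − 0.785398 = 0.750000
ω = Δθ/dt = 0.750000/1.5 = 0.5000
R = −Δy/(cos θ' − cos θ) = -2.0000
v = R·ω = -2.0000·0.5000 = -1.0000

v = -1.0000, ω = 0.5000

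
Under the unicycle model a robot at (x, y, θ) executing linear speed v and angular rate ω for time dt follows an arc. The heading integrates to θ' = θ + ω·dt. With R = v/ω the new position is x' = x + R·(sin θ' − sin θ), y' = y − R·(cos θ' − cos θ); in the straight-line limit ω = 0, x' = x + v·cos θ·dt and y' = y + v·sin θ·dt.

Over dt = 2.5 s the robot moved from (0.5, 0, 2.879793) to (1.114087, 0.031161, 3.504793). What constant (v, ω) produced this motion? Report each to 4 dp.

v = -0.2500, ω = 0.2500

Δθ = 3.504793 − 2.879793 = 0.625000
ω = Δθ/dt = 0.625000/2.5 = 0.2500
R = Δx/(sin θ' − sin θ) = -1.0000
v = R·ω = -1.0000·0.2500 = -0.2500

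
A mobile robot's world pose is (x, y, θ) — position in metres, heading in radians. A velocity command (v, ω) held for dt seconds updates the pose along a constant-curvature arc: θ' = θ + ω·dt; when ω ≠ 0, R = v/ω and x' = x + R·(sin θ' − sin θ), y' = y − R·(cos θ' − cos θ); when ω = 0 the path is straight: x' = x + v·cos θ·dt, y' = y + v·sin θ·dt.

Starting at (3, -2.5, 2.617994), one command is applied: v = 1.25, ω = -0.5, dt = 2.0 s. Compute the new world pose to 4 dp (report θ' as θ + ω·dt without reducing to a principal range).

θ' = 2.6180 + -0.5·2.0 = 1.6180
R = v/ω = 1.25/-0.5 = -2.5000
x' = 3 + -2.5000·(sin 1.6180 − sin 2.6180) = 1.7528
y' = -2.5 − -2.5000·(cos 1.6180 − cos 2.6180) = -0.4529

(1.7528, -0.4529, 1.6180)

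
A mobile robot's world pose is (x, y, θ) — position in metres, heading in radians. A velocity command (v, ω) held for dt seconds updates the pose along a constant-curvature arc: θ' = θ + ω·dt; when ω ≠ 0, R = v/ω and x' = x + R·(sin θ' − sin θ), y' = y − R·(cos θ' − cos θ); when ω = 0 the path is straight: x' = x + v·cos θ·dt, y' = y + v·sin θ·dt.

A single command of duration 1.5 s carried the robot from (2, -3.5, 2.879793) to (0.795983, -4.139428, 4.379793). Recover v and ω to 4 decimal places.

Δθ = 4.379793 − 2.879793 = 1.500000
ω = Δθ/dt = 1.500000/1.5 = 1.0000
R = Δx/(sin θ' − sin θ) = 1.0000
v = R·ω = 1.0000·1.0000 = 1.0000

v = 1.0000, ω = 1.0000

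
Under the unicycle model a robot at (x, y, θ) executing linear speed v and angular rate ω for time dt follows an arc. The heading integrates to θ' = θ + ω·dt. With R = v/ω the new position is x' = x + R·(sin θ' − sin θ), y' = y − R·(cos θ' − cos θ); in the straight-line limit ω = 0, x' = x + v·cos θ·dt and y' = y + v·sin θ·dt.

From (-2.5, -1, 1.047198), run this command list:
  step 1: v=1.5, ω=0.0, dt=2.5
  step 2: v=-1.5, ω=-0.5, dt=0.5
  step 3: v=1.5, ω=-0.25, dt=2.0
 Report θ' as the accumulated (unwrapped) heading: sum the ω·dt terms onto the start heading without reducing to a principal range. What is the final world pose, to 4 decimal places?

(1.4585, 3.1961, 0.2972)

step 1: θ'=1.0472 (straight) → pose (-0.6250, 2.2476, 1.0472)
step 2: θ'=0.7972 (R=3.0000) → pose (-1.0769, 1.6515, 0.7972)
step 3: θ'=0.2972 (R=-6.0000) → pose (1.4585, 3.1961, 0.2972)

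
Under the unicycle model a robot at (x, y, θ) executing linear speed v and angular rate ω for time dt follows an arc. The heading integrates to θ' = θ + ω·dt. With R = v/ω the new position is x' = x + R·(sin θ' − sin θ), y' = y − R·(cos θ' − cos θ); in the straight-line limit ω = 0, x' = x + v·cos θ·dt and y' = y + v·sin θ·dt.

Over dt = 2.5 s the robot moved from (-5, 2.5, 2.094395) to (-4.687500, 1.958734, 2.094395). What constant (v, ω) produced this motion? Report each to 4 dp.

Δθ = 2.094395 − 2.094395 = 0.000000
ω = Δθ/dt = 0.000000/2.5 = 0.0000
ω = 0 → v = (Δx·cos θ + Δy·sin θ)/dt = -0.2500

v = -0.2500, ω = 0.0000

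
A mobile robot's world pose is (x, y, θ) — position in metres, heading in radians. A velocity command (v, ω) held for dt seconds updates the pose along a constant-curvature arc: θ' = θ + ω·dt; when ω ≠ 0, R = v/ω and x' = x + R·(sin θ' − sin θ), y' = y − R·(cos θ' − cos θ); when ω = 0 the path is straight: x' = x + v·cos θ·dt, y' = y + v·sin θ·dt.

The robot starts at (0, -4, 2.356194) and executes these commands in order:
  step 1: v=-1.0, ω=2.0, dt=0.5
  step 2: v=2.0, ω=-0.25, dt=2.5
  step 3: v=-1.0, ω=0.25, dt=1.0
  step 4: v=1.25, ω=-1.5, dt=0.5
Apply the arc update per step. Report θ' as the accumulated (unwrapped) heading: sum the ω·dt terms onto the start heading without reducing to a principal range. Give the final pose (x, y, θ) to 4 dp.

(-4.0034, -3.6235, 2.2312)

step 1: θ'=3.3562 (R=-0.5000) → pose (0.4600, -4.1350, 3.3562)
step 2: θ'=2.7312 (R=-8.0000) → pose (-4.4354, -3.6542, 2.7312)
step 3: θ'=2.9812 (R=-4.0000) → pose (-3.4784, -3.9350, 2.9812)
step 4: θ'=2.2312 (R=-0.8333) → pose (-4.0034, -3.6235, 2.2312)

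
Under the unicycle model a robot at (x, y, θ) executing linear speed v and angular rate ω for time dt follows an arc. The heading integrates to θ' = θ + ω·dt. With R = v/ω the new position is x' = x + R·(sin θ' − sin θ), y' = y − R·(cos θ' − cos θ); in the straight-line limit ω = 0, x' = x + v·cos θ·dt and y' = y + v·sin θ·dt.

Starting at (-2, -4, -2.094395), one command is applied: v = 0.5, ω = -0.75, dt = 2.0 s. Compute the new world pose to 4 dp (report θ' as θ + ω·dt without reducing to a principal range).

θ' = -2.0944 + -0.75·2.0 = -3.5944
R = v/ω = 0.5/-0.75 = -0.6667
x' = -2 + -0.6667·(sin -3.5944 − sin -2.0944) = -2.8690
y' = -4 − -0.6667·(cos -3.5944 − cos -2.0944) = -4.2661

(-2.8690, -4.2661, -3.5944)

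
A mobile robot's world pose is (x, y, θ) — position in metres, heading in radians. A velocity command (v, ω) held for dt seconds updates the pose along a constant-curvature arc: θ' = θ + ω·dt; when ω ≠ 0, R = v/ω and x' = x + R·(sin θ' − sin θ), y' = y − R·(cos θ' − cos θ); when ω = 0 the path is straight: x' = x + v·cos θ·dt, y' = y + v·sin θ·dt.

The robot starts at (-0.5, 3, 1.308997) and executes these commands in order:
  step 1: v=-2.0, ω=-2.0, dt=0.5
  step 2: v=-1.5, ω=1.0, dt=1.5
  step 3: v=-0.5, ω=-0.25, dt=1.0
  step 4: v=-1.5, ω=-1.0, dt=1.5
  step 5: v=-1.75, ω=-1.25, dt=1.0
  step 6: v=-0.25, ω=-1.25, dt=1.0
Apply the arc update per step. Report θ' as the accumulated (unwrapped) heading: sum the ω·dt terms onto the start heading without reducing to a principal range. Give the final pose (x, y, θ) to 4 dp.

step 1: θ'=0.3090 (R=1.0000) → pose (-1.1618, 2.3062, 0.3090)
step 2: θ'=1.8090 (R=-1.5000) → pose (-2.1633, 0.5233, 1.8090)
step 3: θ'=1.5590 (R=2.0000) → pose (-2.1070, 0.0278, 1.5590)
step 4: θ'=0.0590 (R=1.5000) → pose (-3.5184, -1.4519, 0.0590)
step 5: θ'=-1.1910 (R=1.4000) → pose (-4.9012, -0.5734, -1.1910)
step 6: θ'=-2.4410 (R=0.2000) → pose (-4.8444, -0.3463, -2.4410)

(-4.8444, -0.3463, -2.4410)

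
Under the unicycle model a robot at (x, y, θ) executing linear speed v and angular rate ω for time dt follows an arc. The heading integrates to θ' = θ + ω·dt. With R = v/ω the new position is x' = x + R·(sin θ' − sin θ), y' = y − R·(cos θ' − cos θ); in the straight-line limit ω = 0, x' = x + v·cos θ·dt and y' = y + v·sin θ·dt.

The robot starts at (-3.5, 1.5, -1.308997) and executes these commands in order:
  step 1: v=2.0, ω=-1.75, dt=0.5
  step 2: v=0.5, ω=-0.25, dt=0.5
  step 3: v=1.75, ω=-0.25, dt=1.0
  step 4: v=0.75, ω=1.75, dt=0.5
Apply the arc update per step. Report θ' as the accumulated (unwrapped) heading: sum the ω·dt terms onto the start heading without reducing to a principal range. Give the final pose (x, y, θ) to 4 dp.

(-5.3420, -1.0925, -1.6840)

step 1: θ'=-2.1840 (R=-1.1429) → pose (-3.6693, 0.5465, -2.1840)
step 2: θ'=-2.3090 (R=-2.0000) → pose (-3.8255, 0.3516, -2.3090)
step 3: θ'=-2.5590 (R=-7.0000) → pose (-5.1519, -0.7830, -2.5590)
step 4: θ'=-1.6840 (R=0.4286) → pose (-5.3420, -1.0925, -1.6840)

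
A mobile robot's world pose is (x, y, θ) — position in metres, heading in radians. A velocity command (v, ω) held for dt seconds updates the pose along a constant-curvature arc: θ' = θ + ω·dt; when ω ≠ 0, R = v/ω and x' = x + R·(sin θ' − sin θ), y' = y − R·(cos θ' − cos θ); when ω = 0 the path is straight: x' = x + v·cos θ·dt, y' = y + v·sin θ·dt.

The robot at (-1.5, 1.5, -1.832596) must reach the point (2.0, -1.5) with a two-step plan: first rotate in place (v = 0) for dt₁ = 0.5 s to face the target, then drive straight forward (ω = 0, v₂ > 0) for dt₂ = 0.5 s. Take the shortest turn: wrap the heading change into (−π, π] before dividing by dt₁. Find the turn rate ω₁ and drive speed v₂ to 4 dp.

ω₁ = 2.2479, v₂ = 9.2195

heading to target = atan2(-1.5−1.5, 2−-1.5) = -0.7086
Δθ = wrap(-0.7086 − -1.8326) = 1.1240; ω₁ = Δθ/dt₁ = 2.2479
distance = √((2−-1.5)² + (-1.5−1.5)²) = 4.6098; v₂ = distance/dt₂ = 9.2195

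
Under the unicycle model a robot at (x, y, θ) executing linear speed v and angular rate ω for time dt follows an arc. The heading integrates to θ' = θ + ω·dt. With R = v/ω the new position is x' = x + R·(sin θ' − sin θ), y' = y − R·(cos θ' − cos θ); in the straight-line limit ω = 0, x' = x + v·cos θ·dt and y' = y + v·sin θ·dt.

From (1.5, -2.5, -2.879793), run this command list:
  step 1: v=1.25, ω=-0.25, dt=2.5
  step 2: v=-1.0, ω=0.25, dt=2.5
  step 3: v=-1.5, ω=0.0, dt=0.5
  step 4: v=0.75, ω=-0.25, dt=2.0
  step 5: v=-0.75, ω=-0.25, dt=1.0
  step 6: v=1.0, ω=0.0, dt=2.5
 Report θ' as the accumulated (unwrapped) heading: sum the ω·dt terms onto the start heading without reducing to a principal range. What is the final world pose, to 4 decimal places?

(-1.3827, -1.3854, -3.6298)

step 1: θ'=-3.5048 (R=-5.0000) → pose (-1.5704, -2.3442, -3.5048)
step 2: θ'=-2.8798 (R=-4.0000) → pose (0.8859, -2.4688, -2.8798)
step 3: θ'=-2.8798 (straight) → pose (1.6104, -2.2747, -2.8798)
step 4: θ'=-3.3798 (R=-3.0000) → pose (0.1260, -2.2922, -3.3798)
step 5: θ'=-3.6298 (R=3.0000) → pose (0.8253, -2.5580, -3.6298)
step 6: θ'=-3.6298 (straight) → pose (-1.3827, -1.3854, -3.6298)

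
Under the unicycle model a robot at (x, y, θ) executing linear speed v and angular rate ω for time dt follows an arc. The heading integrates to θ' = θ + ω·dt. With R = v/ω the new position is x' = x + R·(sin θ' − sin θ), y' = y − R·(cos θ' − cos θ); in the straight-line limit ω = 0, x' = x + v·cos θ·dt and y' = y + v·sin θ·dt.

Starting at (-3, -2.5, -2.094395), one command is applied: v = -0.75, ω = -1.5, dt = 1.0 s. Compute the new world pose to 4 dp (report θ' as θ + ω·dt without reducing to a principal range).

(-2.3482, -2.3004, -3.5944)

θ' = -2.0944 + -1.5·1.0 = -3.5944
R = v/ω = -0.75/-1.5 = 0.5000
x' = -3 + 0.5000·(sin -3.5944 − sin -2.0944) = -2.3482
y' = -2.5 − 0.5000·(cos -3.5944 − cos -2.0944) = -2.3004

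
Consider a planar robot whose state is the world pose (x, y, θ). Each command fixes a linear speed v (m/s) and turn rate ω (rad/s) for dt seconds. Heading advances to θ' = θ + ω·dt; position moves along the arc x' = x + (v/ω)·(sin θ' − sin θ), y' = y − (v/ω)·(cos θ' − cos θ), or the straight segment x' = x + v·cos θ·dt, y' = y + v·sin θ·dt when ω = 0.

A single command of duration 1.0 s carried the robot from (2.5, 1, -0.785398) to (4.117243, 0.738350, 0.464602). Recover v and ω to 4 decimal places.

v = 1.7500, ω = 1.2500

Δθ = 0.464602 − -0.785398 = 1.250000
ω = Δθ/dt = 1.250000/1.0 = 1.2500
R = Δx/(sin θ' − sin θ) = 1.4000
v = R·ω = 1.4000·1.2500 = 1.7500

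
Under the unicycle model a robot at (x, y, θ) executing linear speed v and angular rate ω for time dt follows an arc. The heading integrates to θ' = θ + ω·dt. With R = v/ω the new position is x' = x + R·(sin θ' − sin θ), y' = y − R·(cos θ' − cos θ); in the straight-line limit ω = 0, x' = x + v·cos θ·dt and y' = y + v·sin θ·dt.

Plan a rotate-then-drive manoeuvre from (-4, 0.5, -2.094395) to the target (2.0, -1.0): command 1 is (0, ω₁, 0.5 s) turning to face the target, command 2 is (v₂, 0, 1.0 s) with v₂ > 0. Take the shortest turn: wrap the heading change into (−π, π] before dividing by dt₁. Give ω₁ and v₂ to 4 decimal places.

ω₁ = 3.6988, v₂ = 6.1847

heading to target = atan2(-1−0.5, 2−-4) = -0.2450
Δθ = wrap(-0.2450 − -2.0944) = 1.8494; ω₁ = Δθ/dt₁ = 3.6988
distance = √((2−-4)² + (-1−0.5)²) = 6.1847; v₂ = distance/dt₂ = 6.1847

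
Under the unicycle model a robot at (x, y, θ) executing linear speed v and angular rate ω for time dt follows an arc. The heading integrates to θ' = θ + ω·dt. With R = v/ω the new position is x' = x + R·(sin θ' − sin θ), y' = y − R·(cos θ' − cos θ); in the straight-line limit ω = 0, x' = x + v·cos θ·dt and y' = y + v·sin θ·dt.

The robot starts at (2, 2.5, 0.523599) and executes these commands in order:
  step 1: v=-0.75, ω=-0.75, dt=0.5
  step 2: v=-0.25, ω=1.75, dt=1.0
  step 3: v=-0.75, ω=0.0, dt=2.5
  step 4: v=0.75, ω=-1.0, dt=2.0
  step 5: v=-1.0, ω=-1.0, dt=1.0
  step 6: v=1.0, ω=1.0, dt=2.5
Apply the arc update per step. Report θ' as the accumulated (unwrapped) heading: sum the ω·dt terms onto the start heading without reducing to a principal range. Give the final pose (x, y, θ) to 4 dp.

(4.0101, 2.2257, 1.3986)

step 1: θ'=0.1486 (R=1.0000) → pose (1.6481, 2.3770, 0.1486)
step 2: θ'=1.8986 (R=-0.1429) → pose (1.5340, 2.1898, 1.8986)
step 3: θ'=1.8986 (straight) → pose (2.1376, 0.4146, 1.8986)
step 4: θ'=-0.1014 (R=-0.7500) → pose (2.9236, 1.4022, -0.1014)
step 5: θ'=-1.1014 (R=1.0000) → pose (2.1330, 1.9447, -1.1014)
step 6: θ'=1.3986 (R=1.0000) → pose (4.0101, 2.2257, 1.3986)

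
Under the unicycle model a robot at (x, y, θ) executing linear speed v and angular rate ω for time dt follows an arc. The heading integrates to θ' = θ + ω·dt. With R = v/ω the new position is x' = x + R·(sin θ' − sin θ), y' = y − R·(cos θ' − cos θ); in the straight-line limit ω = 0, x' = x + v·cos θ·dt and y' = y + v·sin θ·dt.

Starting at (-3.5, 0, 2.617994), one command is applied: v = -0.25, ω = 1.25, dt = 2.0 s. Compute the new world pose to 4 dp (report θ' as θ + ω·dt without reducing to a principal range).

(-3.2162, 0.2521, 5.1180)

θ' = 2.6180 + 1.25·2.0 = 5.1180
R = v/ω = -0.25/1.25 = -0.2000
x' = -3.5 + -0.2000·(sin 5.1180 − sin 2.6180) = -3.2162
y' = 0 − -0.2000·(cos 5.1180 − cos 2.6180) = 0.2521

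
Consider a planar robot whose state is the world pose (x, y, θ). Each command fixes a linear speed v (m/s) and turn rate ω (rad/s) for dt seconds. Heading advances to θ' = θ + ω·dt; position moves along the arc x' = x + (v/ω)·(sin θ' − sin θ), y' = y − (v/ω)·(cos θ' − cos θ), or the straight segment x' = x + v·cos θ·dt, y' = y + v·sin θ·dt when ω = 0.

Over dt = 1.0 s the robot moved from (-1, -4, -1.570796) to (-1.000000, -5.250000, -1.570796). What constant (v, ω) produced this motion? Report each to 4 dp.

Δθ = -1.570796 − -1.570796 = 0.000000
ω = Δθ/dt = 0.000000/1.0 = 0.0000
ω = 0 → v = (Δx·cos θ + Δy·sin θ)/dt = 1.2500

v = 1.2500, ω = 0.0000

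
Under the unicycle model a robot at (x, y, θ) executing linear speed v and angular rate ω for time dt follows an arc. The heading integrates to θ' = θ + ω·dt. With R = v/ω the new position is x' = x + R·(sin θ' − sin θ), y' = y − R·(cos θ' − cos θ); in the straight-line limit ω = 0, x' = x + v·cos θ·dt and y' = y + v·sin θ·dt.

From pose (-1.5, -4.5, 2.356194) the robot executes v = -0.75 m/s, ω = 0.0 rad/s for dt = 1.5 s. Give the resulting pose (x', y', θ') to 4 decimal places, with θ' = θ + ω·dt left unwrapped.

(-0.7045, -5.2955, 2.3562)

θ' = 2.3562 + 0.0·1.5 = 2.3562
ω = 0 → straight: x' = -1.5 + -0.75·cos(2.3562)·1.5 = -0.7045
y' = -4.5 + -0.75·sin(2.3562)·1.5 = -5.2955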